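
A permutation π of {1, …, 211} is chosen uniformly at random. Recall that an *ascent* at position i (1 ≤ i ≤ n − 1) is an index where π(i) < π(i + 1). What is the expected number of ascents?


Write X = Σ X_I over i = 1, …, 210, with X_I the indicator of one ascent.
There are 210 indicators.
For each fixed i, the pair (π(i), π(i+1)) is a uniformly random ordered pair of distinct values from {1, …, 211}; by symmetry P[π(i) < π(i+1)] = 1/2.
By linearity: E[X] = 210 · (1/2) = (211 − 1) · (1/2) = 105 ≈ 105.000.

E[X] = 105 = 105.000.


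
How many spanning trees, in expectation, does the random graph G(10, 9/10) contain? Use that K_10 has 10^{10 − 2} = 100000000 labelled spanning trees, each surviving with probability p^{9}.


K_10 has 10^{10 − 2} = 100000000 labelled spanning trees.
For each such spanning tree H, let X_H = 1 if all 9 edges of H are present in G. Then P[X_H = 1] = p^{9} = (9/10)^{9} = 387420489/1000000000.
By linearity of expectation: E[X] = Σ_H E[X_H] = 100000000 · p^{9} = 100000000 · 387420489/1000000000 = 387420489/10.
Numerically: E[X] ≈ 3.87e+07.

E[X] = 100000000 · (9/10)^{9} = 387420489/10 ≈ 3.87e+07.


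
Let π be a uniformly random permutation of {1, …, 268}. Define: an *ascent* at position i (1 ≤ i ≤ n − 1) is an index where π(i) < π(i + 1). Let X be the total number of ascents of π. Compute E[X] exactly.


Write X = Σ X_I over i = 1, …, 267, with X_I the indicator of one ascent.
There are 267 indicators.
For each fixed i, the pair (π(i), π(i+1)) is a uniformly random ordered pair of distinct values from {1, …, 268}; by symmetry P[π(i) < π(i+1)] = 1/2.
By linearity: E[X] = 267 · (1/2) = (268 − 1) · (1/2) = 267/2 ≈ 133.5000.

E[X] = 267/2 = 133.5000.


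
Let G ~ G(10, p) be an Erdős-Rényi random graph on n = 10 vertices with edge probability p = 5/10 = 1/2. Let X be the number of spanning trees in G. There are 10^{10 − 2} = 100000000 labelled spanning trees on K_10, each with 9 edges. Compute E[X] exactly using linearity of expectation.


K_10 has 10^{10 − 2} = 100000000 labelled spanning trees.
For each such spanning tree H, let X_H = 1 if all 9 edges of H are present in G. Then P[X_H = 1] = p^{9} = (1/2)^{9} = 1/512.
By linearity of expectation: E[X] = Σ_H E[X_H] = 100000000 · p^{9} = 100000000 · 1/512 = 390625/2.
Numerically: E[X] ≈ 1.9531e+05.

E[X] = 100000000 · (1/2)^{9} = 390625/2 ≈ 1.9531e+05.


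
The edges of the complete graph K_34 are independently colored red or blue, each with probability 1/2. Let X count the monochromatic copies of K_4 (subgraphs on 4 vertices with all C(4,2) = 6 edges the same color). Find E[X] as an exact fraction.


Let X = Σ_S X_S over the C(34, 4) = 46376 subsets S of size 4, where X_S = 1 if the K_4 on S is monochromatic.
For a fixed S, the K_4 on S has C(4, 2) = 6 edges. P[all 6 edges red] = (1/2)^6, and likewise for blue, so P[monochromatic] = 2·(1/2)^6 = 2^{1 − 6} = 1/32.
Summing: E[X] = C(34, 4) · 2^{1 − 6} = 46376 · 1/32 = 5797/4.
Numerically: E[X] ≈ 1449.250.

E[X] = C(34,4)·2^(1−C(4,2)) = 5797/4 ≈ 1449.250.


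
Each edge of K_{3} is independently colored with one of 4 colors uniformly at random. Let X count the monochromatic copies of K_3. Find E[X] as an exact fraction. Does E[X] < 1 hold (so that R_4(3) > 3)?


E[X] = C(3, 3) · 4^{1 − 3} = 1 · 4^{−2} = 1/16.
As a reduced fraction: E[X] = 1/16 ≈ 0.062500.
Is E[X] < 1? YES.
Since E[X] < 1, there exists a 4-coloring of K_{3} with no monochromatic K_3; hence R_4(3) > 3.

E[X] = 1/16 ≈ 0.062500; E[X] < 1, so R_4(3) > 3.


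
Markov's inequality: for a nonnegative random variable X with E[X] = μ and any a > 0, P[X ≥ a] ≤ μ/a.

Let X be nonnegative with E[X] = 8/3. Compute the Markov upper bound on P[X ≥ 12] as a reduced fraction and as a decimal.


μ = E[X] = 8/3, a = 12.
Markov: P[X ≥ 12] ≤ μ/a = (8/3)/12 = 2/9.
Numerically: ≈ 0.222.
(Since a = 12 > μ = 2.667, the bound 2/9 is < 1 and informative.)

P[X ≥ 12] ≤ 2/9 ≈ 0.222.


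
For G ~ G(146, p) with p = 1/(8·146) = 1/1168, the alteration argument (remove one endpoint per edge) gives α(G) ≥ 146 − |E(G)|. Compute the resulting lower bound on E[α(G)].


E[|E(G)|] = C(146, 2)·p = 10585 · (1/1168) = 145/16.
E[α(G)] ≥ n − E[|E(G)|] = 146 − 145/16 = 2191/16.
Numerically: ≈ 136.9375.
(This is only a lower bound; the true E[α(G)] may be larger.)

E[α(G)] ≥ 2191/16 ≈ 136.9375.


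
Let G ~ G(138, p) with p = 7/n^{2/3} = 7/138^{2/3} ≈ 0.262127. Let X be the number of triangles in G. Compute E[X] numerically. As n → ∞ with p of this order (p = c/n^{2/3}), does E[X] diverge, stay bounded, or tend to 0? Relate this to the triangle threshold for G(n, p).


Number of potential triangles: C(138, 3) = 428536.
Each occurs with probability p³ ≈ (0.262127)³ ≈ 1.80109221e-02.
By linearity: E[X] = C(138, 3)·p³ ≈ 428536 · 1.80109221e-02 ≈ 7718.328502.
Since α = 2/3 < 1, p = c/n^{2/3} ≫ 1/n is above the triangle threshold p ~ 1/n. Asymptotically E[X] ~ (c³/6)·n^{3(1−α)} = (7³/6)·n^{1} → ∞; triangles are abundant w.h.p.

E[X] ≈ 7718.328502; in regime p = Θ(1/n^{2/3}) E[X] diverges (above the triangle threshold p ~ 1/n).


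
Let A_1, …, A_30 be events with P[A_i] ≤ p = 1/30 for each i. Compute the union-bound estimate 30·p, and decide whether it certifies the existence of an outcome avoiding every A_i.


Union bound: P[∪_{i=1}^{30} A_i] ≤ Σ_i P[A_i] ≤ 30·p = 30·(1/30) = 1.
Numerically: 1 ≈ 1.000000.
Is 1 < 1? NO.
Since the bound 1 is ≥ 1, the union bound is uninformative here; it does NOT by itself certify existence.

30·p = 1 ≈ 1.000000; existence NOT certified by the union bound.


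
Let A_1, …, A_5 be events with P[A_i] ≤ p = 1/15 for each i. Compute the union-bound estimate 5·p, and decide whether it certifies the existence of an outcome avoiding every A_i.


Union bound: P[∪_{i=1}^{5} A_i] ≤ Σ_i P[A_i] ≤ 5·p = 5·(1/15) = 1/3.
Numerically: 1/3 ≈ 0.333333.
Is 1/3 < 1? YES.
Since P[∪ A_i] ≤ 1/3 < 1, the complement has P[∩ A_i^c] ≥ 1 − 1/3 = 2/3 > 0, so some outcome avoids every A_i.

5·p = 1/3 ≈ 0.333333; existence CERTIFIED by the union bound.


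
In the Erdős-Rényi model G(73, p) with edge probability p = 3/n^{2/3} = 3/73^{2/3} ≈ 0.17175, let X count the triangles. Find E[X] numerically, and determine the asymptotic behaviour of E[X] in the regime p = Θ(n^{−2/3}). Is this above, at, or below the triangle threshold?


Number of potential triangles: C(73, 3) = 62196.
Each occurs with probability p³ ≈ (0.17175)³ ≈ 5.0666166e-03.
By linearity: E[X] = C(73, 3)·p³ ≈ 62196 · 5.0666166e-03 ≈ 315.12329.
Since α = 2/3 < 1, p = c/n^{2/3} ≫ 1/n is above the triangle threshold p ~ 1/n. Asymptotically E[X] ~ (c³/6)·n^{3(1−α)} = (3³/6)·n^{1} → ∞; triangles are abundant w.h.p.

E[X] ≈ 315.12329; in regime p = Θ(1/n^{2/3}) E[X] diverges (above the triangle threshold p ~ 1/n).


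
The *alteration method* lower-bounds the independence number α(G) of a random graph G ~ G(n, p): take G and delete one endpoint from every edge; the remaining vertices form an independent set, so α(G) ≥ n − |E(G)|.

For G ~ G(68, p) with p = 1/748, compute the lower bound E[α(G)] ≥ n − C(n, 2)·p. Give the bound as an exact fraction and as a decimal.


E[|E(G)|] = C(68, 2)·p = 2278 · (1/748) = 67/22.
E[α(G)] ≥ n − E[|E(G)|] = 68 − 67/22 = 1429/22.
Numerically: ≈ 64.95455.
(This is only a lower bound; the true E[α(G)] may be larger.)

E[α(G)] ≥ 1429/22 ≈ 64.95455.


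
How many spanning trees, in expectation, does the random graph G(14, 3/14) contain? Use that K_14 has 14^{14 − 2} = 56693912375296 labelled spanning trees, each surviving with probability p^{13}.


K_14 has 14^{14 − 2} = 56693912375296 labelled spanning trees.
For each such spanning tree H, let X_H = 1 if all 13 edges of H are present in G. Then P[X_H = 1] = p^{13} = (3/14)^{13} = 1594323/793714773254144.
By linearity of expectation: E[X] = Σ_H E[X_H] = 56693912375296 · p^{13} = 56693912375296 · 1594323/793714773254144 = 1594323/14.
Numerically: E[X] ≈ 1.14e+05.

E[X] = 56693912375296 · (3/14)^{13} = 1594323/14 ≈ 1.14e+05.


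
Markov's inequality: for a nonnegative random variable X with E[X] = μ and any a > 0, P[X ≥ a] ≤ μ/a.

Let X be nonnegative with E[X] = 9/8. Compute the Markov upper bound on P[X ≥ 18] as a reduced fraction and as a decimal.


μ = E[X] = 9/8, a = 18.
Markov: P[X ≥ 18] ≤ μ/a = (9/8)/18 = 1/16.
Numerically: ≈ 0.062500.
(Since a = 18 > μ = 1.125000, the bound 1/16 is < 1 and informative.)

P[X ≥ 18] ≤ 1/16 ≈ 0.062500.


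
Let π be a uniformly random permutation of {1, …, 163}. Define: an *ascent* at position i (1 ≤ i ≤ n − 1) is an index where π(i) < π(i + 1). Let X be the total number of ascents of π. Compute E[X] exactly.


Write X = Σ X_I over i = 1, …, 162, with X_I the indicator of one ascent.
There are 162 indicators.
For each fixed i, the pair (π(i), π(i+1)) is a uniformly random ordered pair of distinct values from {1, …, 163}; by symmetry P[π(i) < π(i+1)] = 1/2.
By linearity: E[X] = 162 · (1/2) = (163 − 1) · (1/2) = 81 ≈ 81.00000.

E[X] = 81 = 81.00000.


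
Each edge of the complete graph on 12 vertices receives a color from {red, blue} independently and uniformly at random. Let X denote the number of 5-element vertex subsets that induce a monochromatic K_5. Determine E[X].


Let X = Σ_S X_S over the C(12, 5) = 792 subsets S of size 5, where X_S = 1 if the K_5 on S is monochromatic.
For a fixed S, the K_5 on S has C(5, 2) = 10 edges. P[all 10 edges red] = (1/2)^10, and likewise for blue, so P[monochromatic] = 2·(1/2)^10 = 2^{1 − 10} = 1/512.
By linearity of expectation: E[X] = C(12, 5) · 2^{1 − 10} = 792 · 1/512 = 99/64.
Numerically: E[X] ≈ 1.546875.

E[X] = C(12,5)·2^(1−C(5,2)) = 99/64 ≈ 1.546875.


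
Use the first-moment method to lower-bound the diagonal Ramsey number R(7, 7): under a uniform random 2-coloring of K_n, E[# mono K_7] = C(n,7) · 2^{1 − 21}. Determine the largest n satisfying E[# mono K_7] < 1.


We need C(n, 7) · 2^{1 − 21} < 1, i.e. C(n, 7) < 2^{21 − 1} = 1048576.
Check values of n near the boundary:
  n = 26: C(26, 7) = 657800; 657800 < 1048576? YES
  n = 27: C(27, 7) = 888030; 888030 < 1048576? YES
  n = 28: C(28, 7) = 1184040; 1184040 < 1048576? NO
The largest n with C(n, 7) < 1048576 is n = 27 (where E[X] = 444015/524288 ≈ 0.847). Hence R(7, 7) > 27, i.e. R(7, 7) ≥ 28.

Largest n = 27; hence R(7, 7) > 27.


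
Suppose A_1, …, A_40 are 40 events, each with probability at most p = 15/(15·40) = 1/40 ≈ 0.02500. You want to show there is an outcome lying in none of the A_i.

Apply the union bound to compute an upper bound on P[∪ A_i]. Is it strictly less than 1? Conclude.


Union bound: P[∪_{i=1}^{40} A_i] ≤ Σ_i P[A_i] ≤ 40·p = 40·(1/40) = 1.
Numerically: 1 ≈ 1.00000.
Is 1 < 1? NO.
Since the bound 1 is ≥ 1, the union bound is uninformative here; it does NOT by itself certify existence.

40·p = 1 ≈ 1.00000; existence NOT certified by the union bound.


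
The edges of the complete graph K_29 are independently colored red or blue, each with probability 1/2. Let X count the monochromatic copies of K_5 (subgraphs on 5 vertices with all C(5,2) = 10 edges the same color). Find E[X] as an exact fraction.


Let X = Σ_S X_S over the C(29, 5) = 118755 subsets S of size 5, where X_S = 1 if the K_5 on S is monochromatic.
For a fixed S, the K_5 on S has C(5, 2) = 10 edges. P[all 10 edges red] = (1/2)^10, and likewise for blue, so P[monochromatic] = 2·(1/2)^10 = 2^{1 − 10} = 1/512.
By linearity: E[X] = C(29, 5) · 2^{1 − 10} = 118755 · 1/512 = 118755/512.
Numerically: E[X] ≈ 231.9434.

E[X] = C(29,5)·2^(1−C(5,2)) = 118755/512 ≈ 231.9434.


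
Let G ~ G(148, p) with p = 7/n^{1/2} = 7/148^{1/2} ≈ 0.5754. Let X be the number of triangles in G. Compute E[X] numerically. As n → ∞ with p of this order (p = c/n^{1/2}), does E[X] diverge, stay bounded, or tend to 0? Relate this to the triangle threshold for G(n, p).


Number of potential triangles: C(148, 3) = 529396.
Each occurs with probability p³ ≈ (0.5754)³ ≈ 1.9050288e-01.
By linearity: E[X] = C(148, 3)·p³ ≈ 529396 · 1.9050288e-01 ≈ 100851.46296.
Since α = 1/2 < 1, p = c/n^{1/2} ≫ 1/n is above the triangle threshold p ~ 1/n. Asymptotically E[X] ~ (c³/6)·n^{3(1−α)} = (7³/6)·n^{1.5} → ∞; triangles are abundant w.h.p.

E[X] ≈ 100851.46296; in regime p = Θ(1/n^{1/2}) E[X] diverges (above the triangle threshold p ~ 1/n).


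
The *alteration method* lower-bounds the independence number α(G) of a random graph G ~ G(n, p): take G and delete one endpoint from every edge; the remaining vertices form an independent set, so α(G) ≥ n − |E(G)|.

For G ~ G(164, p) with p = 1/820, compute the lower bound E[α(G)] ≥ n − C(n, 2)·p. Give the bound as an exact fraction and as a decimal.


E[|E(G)|] = C(164, 2)·p = 13366 · (1/820) = 163/10.
E[α(G)] ≥ n − E[|E(G)|] = 164 − 163/10 = 1477/10.
Numerically: ≈ 147.700.
(This is only a lower bound; the true E[α(G)] may be larger.)

E[α(G)] ≥ 1477/10 ≈ 147.700.


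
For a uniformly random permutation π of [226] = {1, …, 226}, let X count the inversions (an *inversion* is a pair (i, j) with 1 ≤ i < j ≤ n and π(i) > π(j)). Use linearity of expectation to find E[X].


Write X = Σ X_I over the C(226, 2) = 25425 pairs i < j, with X_I the indicator of one inversion.
There are 25425 indicators.
For each fixed pair i < j, the values π(i) and π(j) are two distinct elements of {1, …, 226} in uniformly random order; by symmetry P[π(i) > π(j)] = 1/2.
By linearity: E[X] = 25425 · (1/2) = C(226, 2) · (1/2) = 25425/2 = 25425/2 ≈ 12712.500.

E[X] = 25425/2 = 12712.500.


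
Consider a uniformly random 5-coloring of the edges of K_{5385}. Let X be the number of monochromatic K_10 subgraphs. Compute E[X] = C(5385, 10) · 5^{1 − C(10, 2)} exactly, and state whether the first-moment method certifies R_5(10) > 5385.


E[X] = C(5385, 10) · 5^{1 − 45} = 5603542957245638044321604098176 · 5^{−44} = 5603542957245638044321604098176/5684341886080801486968994140625.
As a reduced fraction: E[X] = 5603542957245638044321604098176/5684341886080801486968994140625 ≈ 0.9858.
Is E[X] < 1? YES.
Since E[X] < 1, there exists a 5-coloring of K_{5385} with no monochromatic K_10; hence R_5(10) > 5385.

E[X] = 5603542957245638044321604098176/5684341886080801486968994140625 ≈ 0.9858; E[X] < 1, so R_5(10) > 5385.


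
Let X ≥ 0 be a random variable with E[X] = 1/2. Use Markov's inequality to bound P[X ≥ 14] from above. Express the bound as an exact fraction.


μ = E[X] = 1/2, a = 14.
Markov: P[X ≥ 14] ≤ μ/a = (1/2)/14 = 1/28.
Numerically: ≈ 0.035714.
(Since a = 14 > μ = 0.500000, the bound 1/28 is < 1 and informative.)

P[X ≥ 14] ≤ 1/28 ≈ 0.035714.


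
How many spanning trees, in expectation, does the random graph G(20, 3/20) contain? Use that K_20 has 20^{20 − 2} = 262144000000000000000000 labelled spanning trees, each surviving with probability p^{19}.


K_20 has 20^{20 − 2} = 262144000000000000000000 labelled spanning trees.
For each such spanning tree H, let X_H = 1 if all 19 edges of H are present in G. Then P[X_H = 1] = p^{19} = (3/20)^{19} = 1162261467/5242880000000000000000000.
Summing the indicators: E[X] = Σ_H E[X_H] = 262144000000000000000000 · p^{19} = 262144000000000000000000 · 1162261467/5242880000000000000000000 = 1162261467/20.
Numerically: E[X] ≈ 5.811e+07.

E[X] = 262144000000000000000000 · (3/20)^{19} = 1162261467/20 ≈ 5.811e+07.


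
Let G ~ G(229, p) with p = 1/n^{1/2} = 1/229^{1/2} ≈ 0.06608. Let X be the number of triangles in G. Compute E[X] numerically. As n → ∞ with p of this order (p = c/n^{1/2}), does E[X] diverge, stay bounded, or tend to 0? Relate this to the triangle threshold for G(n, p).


Number of potential triangles: C(229, 3) = 1975354.
Each occurs with probability p³ ≈ (0.06608)³ ≈ 2.885671e-04.
By linearity: E[X] = C(229, 3)·p³ ≈ 1975354 · 2.885671e-04 ≈ 570.0221.
Since α = 1/2 < 1, p = c/n^{1/2} ≫ 1/n is above the triangle threshold p ~ 1/n. Asymptotically E[X] ~ (c³/6)·n^{3(1−α)} = (1³/6)·n^{1.5} → ∞; triangles are abundant w.h.p.

E[X] ≈ 570.0221; in regime p = Θ(1/n^{1/2}) E[X] diverges (above the triangle threshold p ~ 1/n).


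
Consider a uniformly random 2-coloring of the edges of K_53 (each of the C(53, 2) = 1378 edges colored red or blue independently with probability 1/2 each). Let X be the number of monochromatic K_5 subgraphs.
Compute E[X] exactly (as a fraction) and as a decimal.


Let X = Σ_S X_S over the C(53, 5) = 2869685 subsets S of size 5, where X_S = 1 if the K_5 on S is monochromatic.
For a fixed S, the K_5 on S has C(5, 2) = 10 edges. P[all 10 edges red] = (1/2)^10, and likewise for blue, so P[monochromatic] = 2·(1/2)^10 = 2^{1 − 10} = 1/512.
Summing: E[X] = C(53, 5) · 2^{1 − 10} = 2869685 · 1/512 = 2869685/512.
Numerically: E[X] ≈ 5604.854.

E[X] = C(53,5)·2^(1−C(5,2)) = 2869685/512 ≈ 5604.854.


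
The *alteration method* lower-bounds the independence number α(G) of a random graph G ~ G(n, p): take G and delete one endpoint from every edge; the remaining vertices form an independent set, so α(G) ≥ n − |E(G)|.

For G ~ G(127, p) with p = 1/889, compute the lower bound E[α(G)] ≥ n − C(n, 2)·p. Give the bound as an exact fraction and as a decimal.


E[|E(G)|] = C(127, 2)·p = 8001 · (1/889) = 9.
E[α(G)] ≥ n − E[|E(G)|] = 127 − 9 = 118.
Numerically: ≈ 118.00000.
(This is only a lower bound; the true E[α(G)] may be larger.)

E[α(G)] ≥ 118 ≈ 118.00000.


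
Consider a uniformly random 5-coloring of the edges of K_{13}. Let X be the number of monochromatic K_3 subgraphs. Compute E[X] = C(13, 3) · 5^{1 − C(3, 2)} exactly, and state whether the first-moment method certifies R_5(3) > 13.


E[X] = C(13, 3) · 5^{1 − 3} = 286 · 5^{−2} = 286/25.
As a reduced fraction: E[X] = 286/25 ≈ 11.440000.
Is E[X] < 1? NO.
Since E[X] ≥ 1, the first-moment bound is inconclusive at n = 13; it does NOT by itself certify R_5(3) > 13.

E[X] = 286/25 ≈ 11.440000; E[X] ≥ 1; first-moment method inconclusive here.


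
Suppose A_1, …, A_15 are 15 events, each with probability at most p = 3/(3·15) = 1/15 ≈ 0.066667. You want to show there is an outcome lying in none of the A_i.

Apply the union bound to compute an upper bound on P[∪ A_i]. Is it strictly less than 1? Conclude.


Union bound: P[∪_{i=1}^{15} A_i] ≤ Σ_i P[A_i] ≤ 15·p = 15·(1/15) = 1.
Numerically: 1 ≈ 1.000000.
Is 1 < 1? NO.
Since the bound 1 is ≥ 1, the union bound is uninformative here; it does NOT by itself certify existence.

15·p = 1 ≈ 1.000000; existence NOT certified by the union bound.


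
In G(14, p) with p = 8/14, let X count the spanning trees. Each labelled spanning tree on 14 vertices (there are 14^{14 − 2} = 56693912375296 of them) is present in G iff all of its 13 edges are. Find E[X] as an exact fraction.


K_14 has 14^{14 − 2} = 56693912375296 labelled spanning trees.
For each such spanning tree H, let X_H = 1 if all 13 edges of H are present in G. Then P[X_H = 1] = p^{13} = (4/7)^{13} = 67108864/96889010407.
By linearity of expectation: E[X] = Σ_H E[X_H] = 56693912375296 · p^{13} = 56693912375296 · 67108864/96889010407 = 274877906944/7.
Numerically: E[X] ≈ 3.9268e+10.

E[X] = 56693912375296 · (4/7)^{13} = 274877906944/7 ≈ 3.9268e+10.


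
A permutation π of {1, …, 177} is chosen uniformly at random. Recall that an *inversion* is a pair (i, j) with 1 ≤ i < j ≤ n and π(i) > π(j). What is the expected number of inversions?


Write X = Σ X_I over the C(177, 2) = 15576 pairs i < j, with X_I the indicator of one inversion.
There are 15576 indicators.
For each fixed pair i < j, the values π(i) and π(j) are two distinct elements of {1, …, 177} in uniformly random order; by symmetry P[π(i) > π(j)] = 1/2.
By linearity: E[X] = 15576 · (1/2) = C(177, 2) · (1/2) = 15576/2 = 7788 ≈ 7788.0000.

E[X] = 7788 = 7788.0000.


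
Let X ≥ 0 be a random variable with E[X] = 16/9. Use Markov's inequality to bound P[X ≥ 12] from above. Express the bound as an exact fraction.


μ = E[X] = 16/9, a = 12.
Markov: P[X ≥ 12] ≤ μ/a = (16/9)/12 = 4/27.
Numerically: ≈ 0.148148.
(Since a = 12 > μ = 1.777778, the bound 4/27 is < 1 and informative.)

P[X ≥ 12] ≤ 4/27 ≈ 0.148148.


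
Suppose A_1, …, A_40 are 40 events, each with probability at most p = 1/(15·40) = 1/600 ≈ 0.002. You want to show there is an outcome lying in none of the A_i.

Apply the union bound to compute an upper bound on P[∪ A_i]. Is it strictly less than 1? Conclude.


Union bound: P[∪_{i=1}^{40} A_i] ≤ Σ_i P[A_i] ≤ 40·p = 40·(1/600) = 1/15.
Numerically: 1/15 ≈ 0.067.
Is 1/15 < 1? YES.
Since P[∪ A_i] ≤ 1/15 < 1, the complement has P[∩ A_i^c] ≥ 1 − 1/15 = 14/15 > 0, so some outcome avoids every A_i.

40·p = 1/15 ≈ 0.067; existence CERTIFIED by the union bound.


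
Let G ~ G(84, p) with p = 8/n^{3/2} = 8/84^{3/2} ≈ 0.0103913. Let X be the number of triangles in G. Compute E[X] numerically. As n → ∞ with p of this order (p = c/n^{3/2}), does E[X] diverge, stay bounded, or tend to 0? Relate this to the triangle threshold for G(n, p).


Number of potential triangles: C(84, 3) = 95284.
Each occurs with probability p³ ≈ (0.0103913)³ ≈ 1.12205249e-06.
By linearity: E[X] = C(84, 3)·p³ ≈ 95284 · 1.12205249e-06 ≈ 0.106914.
Since α = 3/2 > 1, p = c/n^{3/2} = o(1/n) is below the triangle threshold p ~ 1/n. Asymptotically E[X] ~ (c³/6)·n^{3(1−α)} = (8³/6)·n^{-1.5} → 0, so by Markov's inequality G has no triangles w.h.p.

E[X] ≈ 0.106914; in regime p = Θ(1/n^{3/2}) E[X] tends to 0 (below the triangle threshold p ~ 1/n).


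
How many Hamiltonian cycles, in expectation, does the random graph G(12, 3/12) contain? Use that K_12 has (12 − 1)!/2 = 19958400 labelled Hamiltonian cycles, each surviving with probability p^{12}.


K_12 has (12 − 1)!/2 = 19958400 labelled Hamiltonian cycles.
For each such Hamiltonian cycle H, let X_H = 1 if all 12 edges of H are present in G. Then P[X_H = 1] = p^{12} = (1/4)^{12} = 1/16777216.
By linearity: E[X] = Σ_H E[X_H] = 19958400 · p^{12} = 19958400 · 1/16777216 = 155925/131072.
Numerically: E[X] ≈ 1.18961.

E[X] = 19958400 · (1/4)^{12} = 155925/131072 ≈ 1.18961.


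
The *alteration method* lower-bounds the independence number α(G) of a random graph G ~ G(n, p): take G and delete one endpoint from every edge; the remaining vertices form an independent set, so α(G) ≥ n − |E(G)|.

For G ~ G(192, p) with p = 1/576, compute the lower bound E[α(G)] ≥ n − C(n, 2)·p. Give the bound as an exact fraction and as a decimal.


E[|E(G)|] = C(192, 2)·p = 18336 · (1/576) = 191/6.
E[α(G)] ≥ n − E[|E(G)|] = 192 − 191/6 = 961/6.
Numerically: ≈ 160.16667.
(This is only a lower bound; the true E[α(G)] may be larger.)

E[α(G)] ≥ 961/6 ≈ 160.16667.


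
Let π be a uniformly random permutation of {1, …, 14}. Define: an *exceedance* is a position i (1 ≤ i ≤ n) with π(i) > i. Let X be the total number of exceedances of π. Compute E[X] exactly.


Write X = Σ_{i=1}^{14} X_i, where X_i = 1_{π(i) > i}.
For each fixed i, π(i) is uniform over {1, …, 14} (marginal of a uniform permutation), so P[π(i) > i] = (n − i)/n. Summing: Σ_{i=1}^{14} (n − i)/n = (0 + 1 + … + 13)/14 = 14(14 − 1)/(2·14) = (14 − 1)/2.
Hence E[X] = Σ_{i=1}^{14} (14 − i)/14 = 13/2 ≈ 6.50000.

E[X] = 13/2 = 6.50000.


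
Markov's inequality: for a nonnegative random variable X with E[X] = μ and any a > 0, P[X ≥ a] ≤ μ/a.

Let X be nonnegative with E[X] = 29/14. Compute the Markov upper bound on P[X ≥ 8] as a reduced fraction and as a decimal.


μ = E[X] = 29/14, a = 8.
Markov: P[X ≥ 8] ≤ μ/a = (29/14)/8 = 29/112.
Numerically: ≈ 0.259.
(Since a = 8 > μ = 2.071, the bound 29/112 is < 1 and informative.)

P[X ≥ 8] ≤ 29/112 ≈ 0.259.


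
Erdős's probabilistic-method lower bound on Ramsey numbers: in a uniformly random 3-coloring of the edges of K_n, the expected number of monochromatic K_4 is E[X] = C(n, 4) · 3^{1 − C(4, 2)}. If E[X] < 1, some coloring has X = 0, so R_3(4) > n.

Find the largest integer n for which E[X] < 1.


We need C(n, 4) · 3^{1 − 6} < 1, i.e. C(n, 4) < 3^{6 − 1} = 243.
Check values of n near the boundary:
  n = 7: C(7, 4) = 35; 35 < 243? YES
  n = 8: C(8, 4) = 70; 70 < 243? YES
  n = 9: C(9, 4) = 126; 126 < 243? YES
  n = 10: C(10, 4) = 210; 210 < 243? YES
  n = 11: C(11, 4) = 330; 330 < 243? NO
  n = 12: C(12, 4) = 495; 495 < 243? NO
The largest n with C(n, 4) < 243 is n = 10 (where E[X] = 70/81 ≈ 0.864). Hence R_3(4) > 10, i.e. R_3(4) ≥ 11.

Largest n = 10; hence R_3(4) > 10.


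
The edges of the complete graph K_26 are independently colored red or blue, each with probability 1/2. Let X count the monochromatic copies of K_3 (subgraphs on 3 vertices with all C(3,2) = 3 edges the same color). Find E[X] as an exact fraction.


Let X = Σ_S X_S over the C(26, 3) = 2600 subsets S of size 3, where X_S = 1 if the K_3 on S is monochromatic.
For a fixed S, the K_3 on S has C(3, 2) = 3 edges. P[all 3 edges red] = (1/2)^3, and likewise for blue, so P[monochromatic] = 2·(1/2)^3 = 2^{1 − 3} = 1/4.
By linearity: E[X] = C(26, 3) · 2^{1 − 3} = 2600 · 1/4 = 650.
Numerically: E[X] ≈ 650.00000.

E[X] = C(26,3)·2^(1−C(3,2)) = 650 ≈ 650.00000.


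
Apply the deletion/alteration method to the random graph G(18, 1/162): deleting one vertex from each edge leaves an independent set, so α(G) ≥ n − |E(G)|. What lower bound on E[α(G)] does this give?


E[|E(G)|] = C(18, 2)·p = 153 · (1/162) = 17/18.
E[α(G)] ≥ n − E[|E(G)|] = 18 − 17/18 = 307/18.
Numerically: ≈ 17.05556.
(This is only a lower bound; the true E[α(G)] may be larger.)

E[α(G)] ≥ 307/18 ≈ 17.05556.


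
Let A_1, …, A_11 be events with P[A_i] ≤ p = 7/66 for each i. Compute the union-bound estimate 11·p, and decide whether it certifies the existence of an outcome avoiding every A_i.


Union bound: P[∪_{i=1}^{11} A_i] ≤ Σ_i P[A_i] ≤ 11·p = 11·(7/66) = 7/6.
Numerically: 7/6 ≈ 1.1666667.
Is 7/6 < 1? NO.
Since the bound 7/6 is ≥ 1, the union bound is uninformative here; it does NOT by itself certify existence.

11·p = 7/6 ≈ 1.1666667; existence NOT certified by the union bound.


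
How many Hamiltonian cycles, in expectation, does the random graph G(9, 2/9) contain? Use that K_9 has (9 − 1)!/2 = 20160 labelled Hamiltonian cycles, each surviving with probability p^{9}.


K_9 has (9 − 1)!/2 = 20160 labelled Hamiltonian cycles.
For each such Hamiltonian cycle H, let X_H = 1 if all 9 edges of H are present in G. Then P[X_H = 1] = p^{9} = (2/9)^{9} = 512/387420489.
By linearity of expectation: E[X] = Σ_H E[X_H] = 20160 · p^{9} = 20160 · 512/387420489 = 1146880/43046721.
Numerically: E[X] ≈ 0.02664.

E[X] = 20160 · (2/9)^{9} = 1146880/43046721 ≈ 0.02664.


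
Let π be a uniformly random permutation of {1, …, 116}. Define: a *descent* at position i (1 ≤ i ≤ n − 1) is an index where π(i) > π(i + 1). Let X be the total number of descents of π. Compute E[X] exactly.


Write X = Σ X_I over i = 1, …, 115, with X_I the indicator of one descent.
There are 115 indicators.
For each fixed i, the pair (π(i), π(i+1)) is a uniformly random ordered pair of distinct values from {1, …, 116}; by symmetry P[π(i) > π(i+1)] = 1/2.
By linearity: E[X] = 115 · (1/2) = (116 − 1) · (1/2) = 115/2 ≈ 57.5000.

E[X] = 115/2 = 57.5000.


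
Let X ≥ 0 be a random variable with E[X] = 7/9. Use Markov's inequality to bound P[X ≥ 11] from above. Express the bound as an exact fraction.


μ = E[X] = 7/9, a = 11.
Markov: P[X ≥ 11] ≤ μ/a = (7/9)/11 = 7/99.
Numerically: ≈ 0.0707.
(Since a = 11 > μ = 0.7778, the bound 7/99 is < 1 and informative.)

P[X ≥ 11] ≤ 7/99 ≈ 0.0707.


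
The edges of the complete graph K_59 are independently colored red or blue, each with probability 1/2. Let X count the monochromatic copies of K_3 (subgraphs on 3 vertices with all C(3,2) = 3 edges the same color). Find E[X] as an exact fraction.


Let X = Σ_S X_S over the C(59, 3) = 32509 subsets S of size 3, where X_S = 1 if the K_3 on S is monochromatic.
For a fixed S, the K_3 on S has C(3, 2) = 3 edges. P[all 3 edges red] = (1/2)^3, and likewise for blue, so P[monochromatic] = 2·(1/2)^3 = 2^{1 − 3} = 1/4.
By linearity: E[X] = C(59, 3) · 2^{1 − 3} = 32509 · 1/4 = 32509/4.
Numerically: E[X] ≈ 8127.25000.

E[X] = C(59,3)·2^(1−C(3,2)) = 32509/4 ≈ 8127.25000.


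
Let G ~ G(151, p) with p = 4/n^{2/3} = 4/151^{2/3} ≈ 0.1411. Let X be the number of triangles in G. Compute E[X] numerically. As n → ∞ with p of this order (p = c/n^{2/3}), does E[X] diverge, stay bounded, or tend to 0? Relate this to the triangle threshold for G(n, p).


Number of potential triangles: C(151, 3) = 562475.
Each occurs with probability p³ ≈ (0.1411)³ ≈ 2.806894e-03.
By linearity: E[X] = C(151, 3)·p³ ≈ 562475 · 2.806894e-03 ≈ 1578.8079.
Since α = 2/3 < 1, p = c/n^{2/3} ≫ 1/n is above the triangle threshold p ~ 1/n. Asymptotically E[X] ~ (c³/6)·n^{3(1−α)} = (4³/6)·n^{1} → ∞; triangles are abundant w.h.p.

E[X] ≈ 1578.8079; in regime p = Θ(1/n^{2/3}) E[X] diverges (above the triangle threshold p ~ 1/n).


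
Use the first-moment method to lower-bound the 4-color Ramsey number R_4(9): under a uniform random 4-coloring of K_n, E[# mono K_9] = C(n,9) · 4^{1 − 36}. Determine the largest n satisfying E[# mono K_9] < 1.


We need C(n, 9) · 4^{1 − 36} < 1, i.e. C(n, 9) < 4^{36 − 1} = 1180591620717411303424.
Check values of n near the boundary:
  n = 911: C(911, 9) = 1144686900492291197405; 1144686900492291197405 < 1180591620717411303424? YES
  n = 912: C(912, 9) = 1156095740032081475120; 1156095740032081475120 < 1180591620717411303424? YES
  n = 913: C(913, 9) = 1167605542753639808390; 1167605542753639808390 < 1180591620717411303424? YES
  n = 914: C(914, 9) = 1179217089587653905932; 1179217089587653905932 < 1180591620717411303424? YES
  n = 915: C(915, 9) = 1190931166636537885130; 1190931166636537885130 < 1180591620717411303424? NO
The largest n with C(n, 9) < 1180591620717411303424 is n = 914 (where E[X] = 294804272396913476483/295147905179352825856 ≈ 0.9988357). Hence R_4(9) > 914, i.e. R_4(9) ≥ 915.

Largest n = 914; hence R_4(9) > 914.


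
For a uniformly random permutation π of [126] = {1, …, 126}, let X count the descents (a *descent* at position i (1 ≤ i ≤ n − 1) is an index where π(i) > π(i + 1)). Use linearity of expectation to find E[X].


Write X = Σ X_I over i = 1, …, 125, with X_I the indicator of one descent.
There are 125 indicators.
For each fixed i, the pair (π(i), π(i+1)) is a uniformly random ordered pair of distinct values from {1, …, 126}; by symmetry P[π(i) > π(i+1)] = 1/2.
By linearity: E[X] = 125 · (1/2) = (126 − 1) · (1/2) = 125/2 ≈ 62.500.

E[X] = 125/2 = 62.500.


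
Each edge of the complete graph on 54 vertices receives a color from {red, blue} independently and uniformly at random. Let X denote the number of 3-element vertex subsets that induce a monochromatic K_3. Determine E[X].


Let X = Σ_S X_S over the C(54, 3) = 24804 subsets S of size 3, where X_S = 1 if the K_3 on S is monochromatic.
For a fixed S, the K_3 on S has C(3, 2) = 3 edges. P[all 3 edges red] = (1/2)^3, and likewise for blue, so P[monochromatic] = 2·(1/2)^3 = 2^{1 − 3} = 1/4.
Summing: E[X] = C(54, 3) · 2^{1 − 3} = 24804 · 1/4 = 6201.
Numerically: E[X] ≈ 6201.000000.

E[X] = C(54,3)·2^(1−C(3,2)) = 6201 ≈ 6201.000000.


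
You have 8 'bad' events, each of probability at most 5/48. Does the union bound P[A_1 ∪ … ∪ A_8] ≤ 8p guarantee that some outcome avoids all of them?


Union bound: P[∪_{i=1}^{8} A_i] ≤ Σ_i P[A_i] ≤ 8·p = 8·(5/48) = 5/6.
Numerically: 5/6 ≈ 0.8333.
Is 5/6 < 1? YES.
Since P[∪ A_i] ≤ 5/6 < 1, the complement has P[∩ A_i^c] ≥ 1 − 5/6 = 1/6 > 0, so some outcome avoids every A_i.

8·p = 5/6 ≈ 0.8333; existence CERTIFIED by the union bound.


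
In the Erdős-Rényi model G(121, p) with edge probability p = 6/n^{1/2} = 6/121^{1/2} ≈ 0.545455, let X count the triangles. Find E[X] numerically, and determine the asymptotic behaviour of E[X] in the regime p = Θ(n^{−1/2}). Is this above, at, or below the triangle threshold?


Number of potential triangles: C(121, 3) = 287980.
Each occurs with probability p³ ≈ (0.545455)³ ≈ 1.62283997e-01.
By linearity: E[X] = C(121, 3)·p³ ≈ 287980 · 1.62283997e-01 ≈ 46734.545455.
Since α = 1/2 < 1, p = c/n^{1/2} ≫ 1/n is above the triangle threshold p ~ 1/n. Asymptotically E[X] ~ (c³/6)·n^{3(1−α)} = (6³/6)·n^{1.5} → ∞; triangles are abundant w.h.p.

E[X] ≈ 46734.545455; in regime p = Θ(1/n^{1/2}) E[X] diverges (above the triangle threshold p ~ 1/n).


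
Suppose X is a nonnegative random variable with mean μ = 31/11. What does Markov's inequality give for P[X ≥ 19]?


μ = E[X] = 31/11, a = 19.
Markov: P[X ≥ 19] ≤ μ/a = (31/11)/19 = 31/209.
Numerically: ≈ 0.148.
(Since a = 19 > μ = 2.818, the bound 31/209 is < 1 and informative.)

P[X ≥ 19] ≤ 31/209 ≈ 0.148.


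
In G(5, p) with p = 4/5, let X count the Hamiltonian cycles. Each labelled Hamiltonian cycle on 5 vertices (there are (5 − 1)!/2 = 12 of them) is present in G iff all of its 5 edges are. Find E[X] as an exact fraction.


K_5 has (5 − 1)!/2 = 12 labelled Hamiltonian cycles.
For each such Hamiltonian cycle H, let X_H = 1 if all 5 edges of H are present in G. Then P[X_H = 1] = p^{5} = (4/5)^{5} = 1024/3125.
Summing the indicators: E[X] = Σ_H E[X_H] = 12 · p^{5} = 12 · 1024/3125 = 12288/3125.
Numerically: E[X] ≈ 3.9322.

E[X] = 12 · (4/5)^{5} = 12288/3125 ≈ 3.9322.


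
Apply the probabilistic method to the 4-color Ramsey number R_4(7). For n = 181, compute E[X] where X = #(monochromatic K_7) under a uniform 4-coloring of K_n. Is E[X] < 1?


E[X] = C(181, 7) · 4^{1 − 21} = 1122839183400 · 4^{−20} = 1122839183400/1099511627776.
As a reduced fraction: E[X] = 140354897925/137438953472 ≈ 1.021.
Is E[X] < 1? NO.
Since E[X] ≥ 1, the first-moment bound is inconclusive at n = 181; it does NOT by itself certify R_4(7) > 181.

E[X] = 140354897925/137438953472 ≈ 1.021; E[X] ≥ 1; first-moment method inconclusive here.


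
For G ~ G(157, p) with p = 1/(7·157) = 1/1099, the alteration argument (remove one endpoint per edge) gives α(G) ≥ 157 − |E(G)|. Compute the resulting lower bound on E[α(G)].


E[|E(G)|] = C(157, 2)·p = 12246 · (1/1099) = 78/7.
E[α(G)] ≥ n − E[|E(G)|] = 157 − 78/7 = 1021/7.
Numerically: ≈ 145.857.
(This is only a lower bound; the true E[α(G)] may be larger.)

E[α(G)] ≥ 1021/7 ≈ 145.857.


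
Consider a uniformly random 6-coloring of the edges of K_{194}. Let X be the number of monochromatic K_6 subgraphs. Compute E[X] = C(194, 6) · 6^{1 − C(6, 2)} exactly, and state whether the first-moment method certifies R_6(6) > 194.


E[X] = C(194, 6) · 6^{1 − 15} = 68482017072 · 6^{−14} = 68482017072/78364164096.
As a reduced fraction: E[X] = 475569563/544195584 ≈ 0.8738946.
Is E[X] < 1? YES.
Since E[X] < 1, there exists a 6-coloring of K_{194} with no monochromatic K_6; hence R_6(6) > 194.

E[X] = 475569563/544195584 ≈ 0.8738946; E[X] < 1, so R_6(6) > 194.


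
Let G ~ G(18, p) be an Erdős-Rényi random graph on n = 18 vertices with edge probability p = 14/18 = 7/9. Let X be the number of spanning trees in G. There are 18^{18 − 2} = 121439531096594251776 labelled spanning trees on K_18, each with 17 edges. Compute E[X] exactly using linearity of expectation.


K_18 has 18^{18 − 2} = 121439531096594251776 labelled spanning trees.
For each such spanning tree H, let X_H = 1 if all 17 edges of H are present in G. Then P[X_H = 1] = p^{17} = (7/9)^{17} = 232630513987207/16677181699666569.
Summing the indicators: E[X] = Σ_H E[X_H] = 121439531096594251776 · p^{17} = 121439531096594251776 · 232630513987207/16677181699666569 = 15245673364665597952/9.
Numerically: E[X] ≈ 1.69e+18.

E[X] = 121439531096594251776 · (7/9)^{17} = 15245673364665597952/9 ≈ 1.69e+18.


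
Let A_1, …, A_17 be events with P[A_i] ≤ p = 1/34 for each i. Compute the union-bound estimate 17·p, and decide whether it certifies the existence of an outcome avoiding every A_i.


Union bound: P[∪_{i=1}^{17} A_i] ≤ Σ_i P[A_i] ≤ 17·p = 17·(1/34) = 1/2.
Numerically: 1/2 ≈ 0.500.
Is 1/2 < 1? YES.
Since P[∪ A_i] ≤ 1/2 < 1, the complement has P[∩ A_i^c] ≥ 1 − 1/2 = 1/2 > 0, so some outcome avoids every A_i.

17·p = 1/2 ≈ 0.500; existence CERTIFIED by the union bound.


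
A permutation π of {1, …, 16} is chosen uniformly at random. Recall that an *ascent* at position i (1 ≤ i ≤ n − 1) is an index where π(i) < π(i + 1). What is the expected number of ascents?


Write X = Σ X_I over i = 1, …, 15, with X_I the indicator of one ascent.
There are 15 indicators.
For each fixed i, the pair (π(i), π(i+1)) is a uniformly random ordered pair of distinct values from {1, …, 16}; by symmetry P[π(i) < π(i+1)] = 1/2.
By linearity: E[X] = 15 · (1/2) = (16 − 1) · (1/2) = 15/2 ≈ 7.500.

E[X] = 15/2 = 7.500.


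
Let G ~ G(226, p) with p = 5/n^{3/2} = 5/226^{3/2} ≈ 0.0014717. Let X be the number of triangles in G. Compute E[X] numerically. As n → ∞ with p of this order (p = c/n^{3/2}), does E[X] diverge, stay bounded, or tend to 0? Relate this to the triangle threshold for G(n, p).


Number of potential triangles: C(226, 3) = 1898400.
Each occurs with probability p³ ≈ (0.0014717)³ ≈ 3.1872934e-09.
By linearity: E[X] = C(226, 3)·p³ ≈ 1898400 · 3.1872934e-09 ≈ 0.00605.
Since α = 3/2 > 1, p = c/n^{3/2} = o(1/n) is below the triangle threshold p ~ 1/n. Asymptotically E[X] ~ (c³/6)·n^{3(1−α)} = (5³/6)·n^{-1.5} → 0, so by Markov's inequality G has no triangles w.h.p.

E[X] ≈ 0.00605; in regime p = Θ(1/n^{3/2}) E[X] tends to 0 (below the triangle threshold p ~ 1/n).


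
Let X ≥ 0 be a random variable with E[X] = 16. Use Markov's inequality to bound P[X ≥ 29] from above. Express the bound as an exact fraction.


μ = E[X] = 16, a = 29.
Markov: P[X ≥ 29] ≤ μ/a = (16)/29 = 16/29.
Numerically: ≈ 0.55172.
(Since a = 29 > μ = 16.00000, the bound 16/29 is < 1 and informative.)

P[X ≥ 29] ≤ 16/29 ≈ 0.55172.


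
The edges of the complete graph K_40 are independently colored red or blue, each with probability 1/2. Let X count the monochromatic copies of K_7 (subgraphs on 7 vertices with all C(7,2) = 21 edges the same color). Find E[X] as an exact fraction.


Let X = Σ_S X_S over the C(40, 7) = 18643560 subsets S of size 7, where X_S = 1 if the K_7 on S is monochromatic.
For a fixed S, the K_7 on S has C(7, 2) = 21 edges. P[all 21 edges red] = (1/2)^21, and likewise for blue, so P[monochromatic] = 2·(1/2)^21 = 2^{1 − 21} = 1/1048576.
By linearity: E[X] = C(40, 7) · 2^{1 − 21} = 18643560 · 1/1048576 = 2330445/131072.
Numerically: E[X] ≈ 17.780.

E[X] = C(40,7)·2^(1−C(7,2)) = 2330445/131072 ≈ 17.780.


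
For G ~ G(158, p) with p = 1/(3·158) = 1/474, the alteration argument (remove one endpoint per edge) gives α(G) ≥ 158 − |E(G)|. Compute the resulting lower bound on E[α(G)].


E[|E(G)|] = C(158, 2)·p = 12403 · (1/474) = 157/6.
E[α(G)] ≥ n − E[|E(G)|] = 158 − 157/6 = 791/6.
Numerically: ≈ 131.83333.
(This is only a lower bound; the true E[α(G)] may be larger.)

E[α(G)] ≥ 791/6 ≈ 131.83333.


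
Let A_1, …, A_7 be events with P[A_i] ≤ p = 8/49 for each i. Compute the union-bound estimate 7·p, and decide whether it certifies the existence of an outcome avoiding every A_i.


Union bound: P[∪_{i=1}^{7} A_i] ≤ Σ_i P[A_i] ≤ 7·p = 7·(8/49) = 8/7.
Numerically: 8/7 ≈ 1.143.
Is 8/7 < 1? NO.
Since the bound 8/7 is ≥ 1, the union bound is uninformative here; it does NOT by itself certify existence.

7·p = 8/7 ≈ 1.143; existence NOT certified by the union bound.
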